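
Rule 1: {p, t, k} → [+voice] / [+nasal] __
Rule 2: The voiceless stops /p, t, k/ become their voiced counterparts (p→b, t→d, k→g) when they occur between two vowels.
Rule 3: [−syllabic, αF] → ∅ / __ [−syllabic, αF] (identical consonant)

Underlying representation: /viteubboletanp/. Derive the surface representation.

videuboledanb

Rule 1 (post-nasal voicing): /p/ is a voiceless stop immediately after the nasal /n/, so it voices to [b]. /viteubboletanp/ → viteubboletanb.
Rule 2 (intervocalic voicing): /t/ is a voiceless stop between vowels /i/ and /e/, so it voices to [d]. /t/ is a voiceless stop between vowels /e/ and /a/, so it voices to [d]. /viteubboletanb/ → videubboledanb.
Rule 3 (degemination): /bb/ is a geminate; the first /b/ deletes. /videubboledanb/ → videuboledanb.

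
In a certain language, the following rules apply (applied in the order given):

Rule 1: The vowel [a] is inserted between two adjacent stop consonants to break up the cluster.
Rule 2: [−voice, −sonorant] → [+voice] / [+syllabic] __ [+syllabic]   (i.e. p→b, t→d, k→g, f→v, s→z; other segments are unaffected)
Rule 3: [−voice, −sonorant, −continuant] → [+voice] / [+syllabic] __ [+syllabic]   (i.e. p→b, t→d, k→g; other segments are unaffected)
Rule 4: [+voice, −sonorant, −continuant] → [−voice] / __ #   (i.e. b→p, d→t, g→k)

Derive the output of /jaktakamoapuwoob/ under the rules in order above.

Rule 1 (stop-cluster a-epenthesis): /k/ and /t/ form a stop–stop cluster, so [a] is inserted between them. /jaktakamoapuwoob/ → jakatakamoapuwoob.
Rule 2 (intervocalic voicing): /k/ is a voiceless obstruent between vowels /a/ and /a/, so it voices to [g]. /t/ is a voiceless obstruent between vowels /a/ and /a/, so it voices to [d]. /k/ is a voiceless obstruent between vowels /a/ and /a/, so it voices to [g]. /p/ is a voiceless obstruent between vowels /a/ and /u/, so it voices to [b]. /jakatakamoapuwoob/ → jagadagamoabuwoob.
Rule 3 (intervocalic voicing): no segment meets the environment; /jagadagamoabuwoob/ is unchanged.
Rule 4 (final devoicing): /b/ is a voiced stop in word-final position, so it devoices to [p]. /jagadagamoabuwoob/ → jagadagamoabuwoop.

jagadagamoabuwoop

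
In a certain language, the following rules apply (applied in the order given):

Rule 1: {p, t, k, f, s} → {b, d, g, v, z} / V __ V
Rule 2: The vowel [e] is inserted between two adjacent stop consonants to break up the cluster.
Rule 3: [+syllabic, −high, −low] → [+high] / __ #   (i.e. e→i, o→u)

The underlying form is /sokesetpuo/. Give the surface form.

Rule 1 (intervocalic voicing): /k/ is a voiceless obstruent between vowels /o/ and /e/, so it voices to [g]. /s/ is a voiceless obstruent between vowels /e/ and /e/, so it voices to [z]. /sokesetpuo/ → sogezetpuo.
Rule 2 (stop-cluster e-epenthesis): /t/ and /p/ form a stop–stop cluster, so [e] is inserted between them. /sogezetpuo/ → sogezetepuo.
Rule 3 (final vowel raising): /o/ is a mid vowel in word-final position, so it raises to [u]. /sogezetepuo/ → sogezetepuu.

sogezetepuu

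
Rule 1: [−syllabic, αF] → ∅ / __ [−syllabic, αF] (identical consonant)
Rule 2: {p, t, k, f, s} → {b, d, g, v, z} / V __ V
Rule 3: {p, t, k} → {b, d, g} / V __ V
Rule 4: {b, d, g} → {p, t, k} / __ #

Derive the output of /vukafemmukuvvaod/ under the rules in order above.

Rule 1 (degemination): /mm/ is a geminate; the first /m/ deletes. /vv/ is a geminate; the first /v/ deletes. /vukafemmukuvvaod/ → vukafemukuvaod.
Rule 2 (intervocalic voicing): /k/ is a voiceless obstruent between vowels /u/ and /a/, so it voices to [g]. /f/ is a voiceless obstruent between vowels /a/ and /e/, so it voices to [v]. /k/ is a voiceless obstruent between vowels /u/ and /u/, so it voices to [g]. /vukafemukuvaod/ → vugavemuguvaod.
Rule 3 (intervocalic voicing): no segment meets the environment; /vugavemuguvaod/ is unchanged.
Rule 4 (final devoicing): /d/ is a voiced stop in word-final position, so it devoices to [t]. /vugavemuguvaod/ → vugavemuguvaot.

vugavemuguvaot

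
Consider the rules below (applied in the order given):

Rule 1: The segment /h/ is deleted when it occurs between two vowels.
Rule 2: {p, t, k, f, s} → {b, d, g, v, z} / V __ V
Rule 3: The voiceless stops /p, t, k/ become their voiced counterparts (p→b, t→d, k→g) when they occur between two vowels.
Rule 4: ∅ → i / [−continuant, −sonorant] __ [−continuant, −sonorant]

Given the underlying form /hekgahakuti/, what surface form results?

hekigaagudi

Rule 1 (intervocalic h-deletion): /h/ occurs between vowels /a/ and /a/, so it deletes. /hekgahakuti/ → hekgaakuti.
Rule 2 (intervocalic voicing): /k/ is a voiceless obstruent between vowels /a/ and /u/, so it voices to [g]. /t/ is a voiceless obstruent between vowels /u/ and /i/, so it voices to [d]. /hekgaakuti/ → hekgaagudi.
Rule 3 (intervocalic voicing): no segment meets the environment; /hekgaagudi/ is unchanged.
Rule 4 (stop-cluster i-epenthesis): /k/ and /g/ form a stop–stop cluster, so [i] is inserted between them. /hekgaagudi/ → hekigaagudi.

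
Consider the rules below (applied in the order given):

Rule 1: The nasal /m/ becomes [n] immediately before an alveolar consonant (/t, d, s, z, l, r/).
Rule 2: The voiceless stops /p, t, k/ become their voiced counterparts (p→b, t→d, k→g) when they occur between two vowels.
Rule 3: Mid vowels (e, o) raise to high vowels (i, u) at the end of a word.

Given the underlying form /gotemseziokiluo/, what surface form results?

godenseziogiluu

Rule 1 (nasal place assimilation): /m/ precedes the alveolar consonant /s/, so it assimilates in place to [n]. /gotemseziokiluo/ → gotenseziokiluo.
Rule 2 (intervocalic voicing): /t/ is a voiceless stop between vowels /o/ and /e/, so it voices to [d]. /k/ is a voiceless stop between vowels /o/ and /i/, so it voices to [g]. /gotenseziokiluo/ → godenseziogiluo.
Rule 3 (final vowel raising): /o/ is a mid vowel in word-final position, so it raises to [u]. /godenseziogiluo/ → godenseziogiluu.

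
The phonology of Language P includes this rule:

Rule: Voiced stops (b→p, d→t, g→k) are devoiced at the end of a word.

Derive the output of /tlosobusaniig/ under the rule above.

tlosobusaniik

/g/ is a voiced stop in word-final position, so it devoices to [k].
Surface form: [tlosobusaniik].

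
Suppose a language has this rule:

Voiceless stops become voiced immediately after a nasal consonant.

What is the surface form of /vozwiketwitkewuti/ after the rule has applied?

vozwiketwitkewuti

No segment of /vozwiketwitkewuti/ meets the structural description of the rule, so the form surfaces unchanged.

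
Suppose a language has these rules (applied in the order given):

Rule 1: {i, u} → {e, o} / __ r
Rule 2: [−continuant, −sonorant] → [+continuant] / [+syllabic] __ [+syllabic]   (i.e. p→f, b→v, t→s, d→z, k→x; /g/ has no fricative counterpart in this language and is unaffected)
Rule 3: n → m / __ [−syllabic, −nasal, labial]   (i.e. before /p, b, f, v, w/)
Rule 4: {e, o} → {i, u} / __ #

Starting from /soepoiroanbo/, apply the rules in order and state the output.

soefoeroambu

Rule 1 (pre-rhotic lowering): /i/ is a high vowel immediately before /r/, so it lowers to [e]. /soepoiroanbo/ → soepoeroanbo.
Rule 2 (intervocalic spirantization): /p/ is a stop between vowels /e/ and /o/, so it spirantizes to the fricative [f]. /soepoeroanbo/ → soefoeroanbo.
Rule 3 (nasal place assimilation): /n/ precedes the labial consonant /b/, so it assimilates in place to [m]. /soefoeroanbo/ → soefoeroambo.
Rule 4 (final vowel raising): /o/ is a mid vowel in word-final position, so it raises to [u]. /soefoeroambo/ → soefoeroambu.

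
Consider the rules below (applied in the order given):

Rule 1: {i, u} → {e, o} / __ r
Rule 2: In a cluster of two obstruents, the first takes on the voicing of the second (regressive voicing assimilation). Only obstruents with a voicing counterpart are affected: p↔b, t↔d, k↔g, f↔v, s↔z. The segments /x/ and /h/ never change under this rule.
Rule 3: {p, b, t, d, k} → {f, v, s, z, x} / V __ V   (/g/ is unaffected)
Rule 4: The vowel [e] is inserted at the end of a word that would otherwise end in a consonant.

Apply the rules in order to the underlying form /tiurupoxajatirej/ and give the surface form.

Rule 1 (pre-rhotic lowering): /u/ is a high vowel immediately before /r/, so it lowers to [o]. /i/ is a high vowel immediately before /r/, so it lowers to [e]. /tiurupoxajatirej/ → tiorupoxajaterej.
Rule 2 (regressive voicing assimilation): no segment meets the environment; /tiorupoxajaterej/ is unchanged.
Rule 3 (intervocalic spirantization): /p/ is a stop between vowels /u/ and /o/, so it spirantizes to the fricative [f]. /t/ is a stop between vowels /a/ and /e/, so it spirantizes to the fricative [s]. /tiorupoxajaterej/ → tiorufoxajaserej.
Rule 4 (final e-epenthesis): the form ends in the consonant /j/, so [e] is inserted word-finally. /tiorufoxajaserej/ → tiorufoxajasereje.

tiorufoxajasereje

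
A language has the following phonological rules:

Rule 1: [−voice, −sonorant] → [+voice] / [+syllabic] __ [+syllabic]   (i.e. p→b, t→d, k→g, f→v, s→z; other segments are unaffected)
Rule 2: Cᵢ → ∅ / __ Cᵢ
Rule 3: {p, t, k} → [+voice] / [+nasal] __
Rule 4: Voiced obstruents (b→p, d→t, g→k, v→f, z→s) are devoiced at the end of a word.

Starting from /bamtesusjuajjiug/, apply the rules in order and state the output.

Rule 1 (intervocalic voicing): /s/ is a voiceless obstruent between vowels /e/ and /u/, so it voices to [z]. /bamtesusjuajjiug/ → bamtezusjuajjiug.
Rule 2 (degemination): /jj/ is a geminate; the first /j/ deletes. /bamtezusjuajjiug/ → bamtezusjuajiug.
Rule 3 (post-nasal voicing): /t/ is a voiceless stop immediately after the nasal /m/, so it voices to [d]. /bamtezusjuajiug/ → bamdezusjuajiug.
Rule 4 (final devoicing): /g/ is a voiced obstruent in word-final position, so it devoices to [k]. /bamdezusjuajiug/ → bamdezusjuajiuk.

bamdezusjuajiuk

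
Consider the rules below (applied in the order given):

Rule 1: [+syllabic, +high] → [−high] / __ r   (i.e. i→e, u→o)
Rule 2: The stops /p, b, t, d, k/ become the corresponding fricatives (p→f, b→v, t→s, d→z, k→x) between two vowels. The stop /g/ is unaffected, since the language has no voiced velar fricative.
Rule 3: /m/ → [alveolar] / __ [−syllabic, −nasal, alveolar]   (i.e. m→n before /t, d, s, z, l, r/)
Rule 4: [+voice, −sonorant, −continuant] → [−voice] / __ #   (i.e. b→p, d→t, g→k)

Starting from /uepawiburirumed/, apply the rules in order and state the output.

uefawivorerumet

Rule 1 (pre-rhotic lowering): /u/ is a high vowel immediately before /r/, so it lowers to [o]. /i/ is a high vowel immediately before /r/, so it lowers to [e]. /uepawiburirumed/ → uepawiborerumed.
Rule 2 (intervocalic spirantization): /p/ is a stop between vowels /e/ and /a/, so it spirantizes to the fricative [f]. /b/ is a stop between vowels /i/ and /o/, so it spirantizes to the fricative [v]. /uepawiborerumed/ → uefawivorerumed.
Rule 3 (nasal place assimilation): no segment meets the environment; /uefawivorerumed/ is unchanged.
Rule 4 (final devoicing): /d/ is a voiced stop in word-final position, so it devoices to [t]. /uefawivorerumed/ → uefawivorerumet.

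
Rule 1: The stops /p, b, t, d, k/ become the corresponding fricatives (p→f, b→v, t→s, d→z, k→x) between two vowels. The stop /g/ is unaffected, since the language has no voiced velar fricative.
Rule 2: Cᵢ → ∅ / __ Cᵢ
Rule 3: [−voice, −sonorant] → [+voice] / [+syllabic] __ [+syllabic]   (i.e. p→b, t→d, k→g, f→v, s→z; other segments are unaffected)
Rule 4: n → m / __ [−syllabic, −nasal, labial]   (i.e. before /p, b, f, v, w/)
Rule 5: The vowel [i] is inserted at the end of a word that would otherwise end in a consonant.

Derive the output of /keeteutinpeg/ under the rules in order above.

keezeuzimpegi

Rule 1 (intervocalic spirantization): /t/ is a stop between vowels /e/ and /e/, so it spirantizes to the fricative [s]. /t/ is a stop between vowels /u/ and /i/, so it spirantizes to the fricative [s]. /keeteutinpeg/ → keeseusinpeg.
Rule 2 (degemination): no segment meets the environment; /keeseusinpeg/ is unchanged.
Rule 3 (intervocalic voicing): /s/ is a voiceless obstruent between vowels /e/ and /e/, so it voices to [z]. /s/ is a voiceless obstruent between vowels /u/ and /i/, so it voices to [z]. /keeseusinpeg/ → keezeuzinpeg.
Rule 4 (nasal place assimilation): /n/ precedes the labial consonant /p/, so it assimilates in place to [m]. /keezeuzinpeg/ → keezeuzimpeg.
Rule 5 (final i-epenthesis): the form ends in the consonant /g/, so [i] is inserted word-finally. /keezeuzimpeg/ → keezeuzimpegi.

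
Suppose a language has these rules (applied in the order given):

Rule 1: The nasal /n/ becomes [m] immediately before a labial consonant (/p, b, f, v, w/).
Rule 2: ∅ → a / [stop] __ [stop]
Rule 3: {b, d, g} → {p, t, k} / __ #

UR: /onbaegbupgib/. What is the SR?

Rule 1 (nasal place assimilation): /n/ precedes the labial consonant /b/, so it assimilates in place to [m]. /onbaegbupgib/ → ombaegbupgib.
Rule 2 (stop-cluster a-epenthesis): /g/ and /b/ form a stop–stop cluster, so [a] is inserted between them. /p/ and /g/ form a stop–stop cluster, so [a] is inserted between them. /ombaegbupgib/ → ombaegabupagib.
Rule 3 (final devoicing): /b/ is a voiced stop in word-final position, so it devoices to [p]. /ombaegabupagib/ → ombaegabupagip.

ombaegabupagip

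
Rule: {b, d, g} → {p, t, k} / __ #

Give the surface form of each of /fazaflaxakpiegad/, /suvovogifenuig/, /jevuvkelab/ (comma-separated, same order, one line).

fazaflaxakpiegat, suvovogifenuik, jevuvkelap

/fazaflaxakpiegad/: /d/ is a voiced stop in word-final position, so it devoices to [t]. → [fazaflaxakpiegat].
/suvovogifenuig/: /g/ is a voiced stop in word-final position, so it devoices to [k]. → [suvovogifenuik].
/jevuvkelab/: /b/ is a voiced stop in word-final position, so it devoices to [p]. → [jevuvkelap].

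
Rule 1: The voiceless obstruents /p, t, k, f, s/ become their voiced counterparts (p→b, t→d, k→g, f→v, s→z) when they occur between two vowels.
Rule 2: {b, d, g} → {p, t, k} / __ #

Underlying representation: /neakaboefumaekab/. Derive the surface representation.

Rule 1 (intervocalic voicing): /k/ is a voiceless obstruent between vowels /a/ and /a/, so it voices to [g]. /f/ is a voiceless obstruent between vowels /e/ and /u/, so it voices to [v]. /k/ is a voiceless obstruent between vowels /e/ and /a/, so it voices to [g]. /neakaboefumaekab/ → neagaboevumaegab.
Rule 2 (final devoicing): /b/ is a voiced stop in word-final position, so it devoices to [p]. /neagaboevumaegab/ → neagaboevumaegap.

neagaboevumaegap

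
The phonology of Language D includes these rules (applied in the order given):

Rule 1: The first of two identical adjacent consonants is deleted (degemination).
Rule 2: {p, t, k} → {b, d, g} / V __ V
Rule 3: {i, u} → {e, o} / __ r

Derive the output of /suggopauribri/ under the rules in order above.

sugobaoribri

Rule 1 (degemination): /gg/ is a geminate; the first /g/ deletes. /suggopauribri/ → sugopauribri.
Rule 2 (intervocalic voicing): /p/ is a voiceless stop between vowels /o/ and /a/, so it voices to [b]. /sugopauribri/ → sugobauribri.
Rule 3 (pre-rhotic lowering): /u/ is a high vowel immediately before /r/, so it lowers to [o]. /sugobauribri/ → sugobaoribri.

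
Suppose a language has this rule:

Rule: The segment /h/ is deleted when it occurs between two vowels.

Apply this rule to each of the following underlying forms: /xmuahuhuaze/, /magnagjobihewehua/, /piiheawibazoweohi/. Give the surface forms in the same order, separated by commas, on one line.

xmuauuaze, magnagjobieweua, piieawibazoweoi

/xmuahuhuaze/: /h/ occurs between vowels /a/ and /u/, so it deletes. /h/ occurs between vowels /u/ and /u/, so it deletes. → [xmuauuaze].
/magnagjobihewehua/: /h/ occurs between vowels /i/ and /e/, so it deletes. /h/ occurs between vowels /e/ and /u/, so it deletes. → [magnagjobieweua].
/piiheawibazoweohi/: /h/ occurs between vowels /i/ and /e/, so it deletes. /h/ occurs between vowels /o/ and /i/, so it deletes. → [piieawibazoweoi].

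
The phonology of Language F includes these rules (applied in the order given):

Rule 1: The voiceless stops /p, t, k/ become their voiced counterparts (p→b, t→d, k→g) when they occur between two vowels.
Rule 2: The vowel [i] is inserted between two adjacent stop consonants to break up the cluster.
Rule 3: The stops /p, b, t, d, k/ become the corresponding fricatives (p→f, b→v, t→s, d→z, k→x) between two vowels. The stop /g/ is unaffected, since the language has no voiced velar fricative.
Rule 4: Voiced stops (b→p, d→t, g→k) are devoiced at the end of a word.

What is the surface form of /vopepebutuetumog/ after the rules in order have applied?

vovevevuzuezumok

Rule 1 (intervocalic voicing): /p/ is a voiceless stop between vowels /o/ and /e/, so it voices to [b]. /p/ is a voiceless stop between vowels /e/ and /e/, so it voices to [b]. /t/ is a voiceless stop between vowels /u/ and /u/, so it voices to [d]. /t/ is a voiceless stop between vowels /e/ and /u/, so it voices to [d]. /vopepebutuetumog/ → vobebebuduedumog.
Rule 2 (stop-cluster i-epenthesis): no segment meets the environment; /vobebebuduedumog/ is unchanged.
Rule 3 (intervocalic spirantization): /b/ is a stop between vowels /o/ and /e/, so it spirantizes to the fricative [v]. /b/ is a stop between vowels /e/ and /e/, so it spirantizes to the fricative [v]. /b/ is a stop between vowels /e/ and /u/, so it spirantizes to the fricative [v]. /d/ is a stop between vowels /u/ and /u/, so it spirantizes to the fricative [z]. /d/ is a stop between vowels /e/ and /u/, so it spirantizes to the fricative [z]. /vobebebuduedumog/ → vovevevuzuezumog.
Rule 4 (final devoicing): /g/ is a voiced stop in word-final position, so it devoices to [k]. /vovevevuzuezumog/ → vovevevuzuezumok.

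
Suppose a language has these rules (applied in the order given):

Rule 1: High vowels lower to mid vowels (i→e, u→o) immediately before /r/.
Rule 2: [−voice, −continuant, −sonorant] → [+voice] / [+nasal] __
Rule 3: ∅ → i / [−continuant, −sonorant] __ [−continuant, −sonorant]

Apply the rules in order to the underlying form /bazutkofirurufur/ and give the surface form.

bazutikoferorufor

Rule 1 (pre-rhotic lowering): /i/ is a high vowel immediately before /r/, so it lowers to [e]. /u/ is a high vowel immediately before /r/, so it lowers to [o]. /u/ is a high vowel immediately before /r/, so it lowers to [o]. /bazutkofirurufur/ → bazutkoferorufor.
Rule 2 (post-nasal voicing): no segment meets the environment; /bazutkoferorufor/ is unchanged.
Rule 3 (stop-cluster i-epenthesis): /t/ and /k/ form a stop–stop cluster, so [i] is inserted between them. /bazutkoferorufor/ → bazutikoferorufor.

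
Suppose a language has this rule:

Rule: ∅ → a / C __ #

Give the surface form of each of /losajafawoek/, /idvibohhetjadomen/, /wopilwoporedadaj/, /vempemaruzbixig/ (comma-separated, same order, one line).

/losajafawoek/: the form ends in the consonant /k/, so [a] is inserted word-finally. → [losajafawoeka].
/idvibohhetjadomen/: the form ends in the consonant /n/, so [a] is inserted word-finally. → [idvibohhetjadomena].
/wopilwoporedadaj/: the form ends in the consonant /j/, so [a] is inserted word-finally. → [wopilwoporedadaja].
/vempemaruzbixig/: the form ends in the consonant /g/, so [a] is inserted word-finally. → [vempemaruzbixiga].

losajafawoeka, idvibohhetjadomena, wopilwoporedadaja, vempemaruzbixiga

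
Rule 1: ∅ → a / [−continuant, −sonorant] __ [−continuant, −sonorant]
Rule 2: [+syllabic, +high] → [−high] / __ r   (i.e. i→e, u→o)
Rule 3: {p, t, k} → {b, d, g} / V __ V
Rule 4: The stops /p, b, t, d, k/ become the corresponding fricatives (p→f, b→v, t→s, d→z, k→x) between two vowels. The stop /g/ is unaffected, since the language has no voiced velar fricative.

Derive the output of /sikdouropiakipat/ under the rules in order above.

Rule 1 (stop-cluster a-epenthesis): /k/ and /d/ form a stop–stop cluster, so [a] is inserted between them. /sikdouropiakipat/ → sikadouropiakipat.
Rule 2 (pre-rhotic lowering): /u/ is a high vowel immediately before /r/, so it lowers to [o]. /sikadouropiakipat/ → sikadooropiakipat.
Rule 3 (intervocalic voicing): /k/ is a voiceless stop between vowels /i/ and /a/, so it voices to [g]. /p/ is a voiceless stop between vowels /o/ and /i/, so it voices to [b]. /k/ is a voiceless stop between vowels /a/ and /i/, so it voices to [g]. /p/ is a voiceless stop between vowels /i/ and /a/, so it voices to [b]. /sikadooropiakipat/ → sigadoorobiagibat.
Rule 4 (intervocalic spirantization): /d/ is a stop between vowels /a/ and /o/, so it spirantizes to the fricative [z]. /b/ is a stop between vowels /o/ and /i/, so it spirantizes to the fricative [v]. /b/ is a stop between vowels /i/ and /a/, so it spirantizes to the fricative [v]. /sigadoorobiagibat/ → sigazooroviagivat.

sigazooroviagivat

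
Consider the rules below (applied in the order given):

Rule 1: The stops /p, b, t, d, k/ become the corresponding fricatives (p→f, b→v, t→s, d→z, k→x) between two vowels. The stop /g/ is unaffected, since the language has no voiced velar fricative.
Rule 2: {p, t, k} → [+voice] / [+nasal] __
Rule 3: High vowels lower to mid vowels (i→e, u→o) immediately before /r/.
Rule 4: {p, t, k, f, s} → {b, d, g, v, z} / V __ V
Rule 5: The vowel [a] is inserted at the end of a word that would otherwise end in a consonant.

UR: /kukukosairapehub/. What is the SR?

Rule 1 (intervocalic spirantization): /k/ is a stop between vowels /u/ and /u/, so it spirantizes to the fricative [x]. /k/ is a stop between vowels /u/ and /o/, so it spirantizes to the fricative [x]. /p/ is a stop between vowels /a/ and /e/, so it spirantizes to the fricative [f]. /kukukosairapehub/ → kuxuxosairafehub.
Rule 2 (post-nasal voicing): no segment meets the environment; /kuxuxosairafehub/ is unchanged.
Rule 3 (pre-rhotic lowering): /i/ is a high vowel immediately before /r/, so it lowers to [e]. /kuxuxosairafehub/ → kuxuxosaerafehub.
Rule 4 (intervocalic voicing): /s/ is a voiceless obstruent between vowels /o/ and /a/, so it voices to [z]. /f/ is a voiceless obstruent between vowels /a/ and /e/, so it voices to [v]. /kuxuxosaerafehub/ → kuxuxozaeravehub.
Rule 5 (final a-epenthesis): the form ends in the consonant /b/, so [a] is inserted word-finally. /kuxuxozaeravehub/ → kuxuxozaeravehuba.

kuxuxozaeravehuba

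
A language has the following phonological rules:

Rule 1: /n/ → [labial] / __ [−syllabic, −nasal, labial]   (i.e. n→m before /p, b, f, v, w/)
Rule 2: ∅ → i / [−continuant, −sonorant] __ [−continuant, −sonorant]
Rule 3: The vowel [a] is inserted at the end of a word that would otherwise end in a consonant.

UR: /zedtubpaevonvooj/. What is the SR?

Rule 1 (nasal place assimilation): /n/ precedes the labial consonant /v/, so it assimilates in place to [m]. /zedtubpaevonvooj/ → zedtubpaevomvooj.
Rule 2 (stop-cluster i-epenthesis): /d/ and /t/ form a stop–stop cluster, so [i] is inserted between them. /b/ and /p/ form a stop–stop cluster, so [i] is inserted between them. /zedtubpaevomvooj/ → zeditubipaevomvooj.
Rule 3 (final a-epenthesis): the form ends in the consonant /j/, so [a] is inserted word-finally. /zeditubipaevomvooj/ → zeditubipaevomvooja.

zeditubipaevomvooja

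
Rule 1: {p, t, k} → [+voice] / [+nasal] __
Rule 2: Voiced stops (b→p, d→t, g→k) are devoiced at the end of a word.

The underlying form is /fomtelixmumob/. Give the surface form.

Rule 1 (post-nasal voicing): /t/ is a voiceless stop immediately after the nasal /m/, so it voices to [d]. /fomtelixmumob/ → fomdelixmumob.
Rule 2 (final devoicing): /b/ is a voiced stop in word-final position, so it devoices to [p]. /fomdelixmumob/ → fomdelixmumop.

fomdelixmumop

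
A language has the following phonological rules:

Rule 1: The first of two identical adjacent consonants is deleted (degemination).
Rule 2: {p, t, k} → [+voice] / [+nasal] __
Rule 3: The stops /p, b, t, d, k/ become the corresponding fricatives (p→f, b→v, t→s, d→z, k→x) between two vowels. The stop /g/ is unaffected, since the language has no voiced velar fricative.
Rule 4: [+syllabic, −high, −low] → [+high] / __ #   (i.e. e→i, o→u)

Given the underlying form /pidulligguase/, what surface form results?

Rule 1 (degemination): /ll/ is a geminate; the first /l/ deletes. /gg/ is a geminate; the first /g/ deletes. /pidulligguase/ → piduliguase.
Rule 2 (post-nasal voicing): no segment meets the environment; /piduliguase/ is unchanged.
Rule 3 (intervocalic spirantization): /d/ is a stop between vowels /i/ and /u/, so it spirantizes to the fricative [z]. /piduliguase/ → pizuliguase.
Rule 4 (final vowel raising): /e/ is a mid vowel in word-final position, so it raises to [i]. /pizuliguase/ → pizuliguasi.

pizuliguasi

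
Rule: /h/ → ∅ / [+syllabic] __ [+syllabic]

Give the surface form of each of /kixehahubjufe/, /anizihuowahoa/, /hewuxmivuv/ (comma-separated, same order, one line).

/kixehahubjufe/: /h/ occurs between vowels /e/ and /a/, so it deletes. /h/ occurs between vowels /a/ and /u/, so it deletes. → [kixeaubjufe].
/anizihuowahoa/: /h/ occurs between vowels /i/ and /u/, so it deletes. /h/ occurs between vowels /a/ and /o/, so it deletes. → [aniziuowaoa].
/hewuxmivuv/: the rule's environment is not met; surfaces unchanged as [hewuxmivuv].

kixeaubjufe, aniziuowaoa, hewuxmivuv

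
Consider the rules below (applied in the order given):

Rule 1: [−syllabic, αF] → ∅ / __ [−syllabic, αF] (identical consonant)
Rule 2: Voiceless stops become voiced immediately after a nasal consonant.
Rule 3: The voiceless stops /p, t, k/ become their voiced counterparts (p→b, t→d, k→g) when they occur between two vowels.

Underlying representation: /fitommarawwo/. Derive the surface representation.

fidomarawo

Rule 1 (degemination): /mm/ is a geminate; the first /m/ deletes. /ww/ is a geminate; the first /w/ deletes. /fitommarawwo/ → fitomarawo.
Rule 2 (post-nasal voicing): no segment meets the environment; /fitomarawo/ is unchanged.
Rule 3 (intervocalic voicing): /t/ is a voiceless stop between vowels /i/ and /o/, so it voices to [d]. /fitomarawo/ → fidomarawo.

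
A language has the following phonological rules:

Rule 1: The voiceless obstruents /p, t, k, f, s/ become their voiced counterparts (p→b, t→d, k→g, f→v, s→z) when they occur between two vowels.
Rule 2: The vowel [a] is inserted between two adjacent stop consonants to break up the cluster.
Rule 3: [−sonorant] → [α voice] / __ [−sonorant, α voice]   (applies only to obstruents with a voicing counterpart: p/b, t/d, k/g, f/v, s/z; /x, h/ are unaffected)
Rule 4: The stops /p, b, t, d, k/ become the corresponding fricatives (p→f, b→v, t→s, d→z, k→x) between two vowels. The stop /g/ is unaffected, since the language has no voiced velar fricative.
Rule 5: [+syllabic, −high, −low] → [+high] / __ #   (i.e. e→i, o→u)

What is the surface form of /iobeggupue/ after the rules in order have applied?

iovegaguvui

Rule 1 (intervocalic voicing): /p/ is a voiceless obstruent between vowels /u/ and /u/, so it voices to [b]. /iobeggupue/ → iobeggubue.
Rule 2 (stop-cluster a-epenthesis): /g/ and /g/ form a stop–stop cluster, so [a] is inserted between them. /iobeggubue/ → iobegagubue.
Rule 3 (regressive voicing assimilation): no segment meets the environment; /iobegagubue/ is unchanged.
Rule 4 (intervocalic spirantization): /b/ is a stop between vowels /o/ and /e/, so it spirantizes to the fricative [v]. /b/ is a stop between vowels /u/ and /u/, so it spirantizes to the fricative [v]. /iobegagubue/ → iovegaguvue.
Rule 5 (final vowel raising): /e/ is a mid vowel in word-final position, so it raises to [i]. /iovegaguvue/ → iovegaguvui.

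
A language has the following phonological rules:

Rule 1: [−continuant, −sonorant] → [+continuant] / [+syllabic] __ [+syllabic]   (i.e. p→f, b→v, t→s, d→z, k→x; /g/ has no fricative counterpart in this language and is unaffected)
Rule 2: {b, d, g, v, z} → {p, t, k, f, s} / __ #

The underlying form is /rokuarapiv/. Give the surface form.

Rule 1 (intervocalic spirantization): /k/ is a stop between vowels /o/ and /u/, so it spirantizes to the fricative [x]. /p/ is a stop between vowels /a/ and /i/, so it spirantizes to the fricative [f]. /rokuarapiv/ → roxuarafiv.
Rule 2 (final devoicing): /v/ is a voiced obstruent in word-final position, so it devoices to [f]. /roxuarafiv/ → roxuarafif.

roxuarafif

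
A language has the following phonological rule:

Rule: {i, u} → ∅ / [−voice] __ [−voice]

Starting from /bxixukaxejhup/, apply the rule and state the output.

bxxkaxejhp

/i/ is a high vowel flanked by voiceless consonants /x/ and /x/, so it deletes.
/u/ is a high vowel flanked by voiceless consonants /x/ and /k/, so it deletes.
/u/ is a high vowel flanked by voiceless consonants /h/ and /p/, so it deletes.
Surface form: [bxxkaxejhp].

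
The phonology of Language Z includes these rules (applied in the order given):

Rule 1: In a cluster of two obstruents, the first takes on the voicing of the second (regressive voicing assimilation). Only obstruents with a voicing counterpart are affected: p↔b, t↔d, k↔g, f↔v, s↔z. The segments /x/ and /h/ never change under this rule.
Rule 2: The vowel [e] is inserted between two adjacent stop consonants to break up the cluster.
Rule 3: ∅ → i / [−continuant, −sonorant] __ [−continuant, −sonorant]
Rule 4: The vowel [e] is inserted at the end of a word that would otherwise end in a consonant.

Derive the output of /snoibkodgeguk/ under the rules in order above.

snoipekodegeguke

Rule 1 (regressive voicing assimilation): /b/ precedes the voiceless obstruent /k/, so it devoices to [p] by assimilation. /snoibkodgeguk/ → snoipkodgeguk.
Rule 2 (stop-cluster e-epenthesis): /p/ and /k/ form a stop–stop cluster, so [e] is inserted between them. /d/ and /g/ form a stop–stop cluster, so [e] is inserted between them. /snoipkodgeguk/ → snoipekodegeguk.
Rule 3 (stop-cluster i-epenthesis): no segment meets the environment; /snoipekodegeguk/ is unchanged.
Rule 4 (final e-epenthesis): the form ends in the consonant /k/, so [e] is inserted word-finally. /snoipekodegeguk/ → snoipekodegeguke.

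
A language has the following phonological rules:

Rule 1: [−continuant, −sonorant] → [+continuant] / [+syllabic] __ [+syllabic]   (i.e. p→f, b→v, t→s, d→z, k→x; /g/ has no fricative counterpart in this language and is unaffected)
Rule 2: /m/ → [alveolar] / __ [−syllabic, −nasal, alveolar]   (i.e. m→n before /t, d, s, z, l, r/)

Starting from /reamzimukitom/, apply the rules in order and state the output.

Rule 1 (intervocalic spirantization): /k/ is a stop between vowels /u/ and /i/, so it spirantizes to the fricative [x]. /t/ is a stop between vowels /i/ and /o/, so it spirantizes to the fricative [s]. /reamzimukitom/ → reamzimuxisom.
Rule 2 (nasal place assimilation): /m/ precedes the alveolar consonant /z/, so it assimilates in place to [n]. /reamzimuxisom/ → reanzimuxisom.

reanzimuxisom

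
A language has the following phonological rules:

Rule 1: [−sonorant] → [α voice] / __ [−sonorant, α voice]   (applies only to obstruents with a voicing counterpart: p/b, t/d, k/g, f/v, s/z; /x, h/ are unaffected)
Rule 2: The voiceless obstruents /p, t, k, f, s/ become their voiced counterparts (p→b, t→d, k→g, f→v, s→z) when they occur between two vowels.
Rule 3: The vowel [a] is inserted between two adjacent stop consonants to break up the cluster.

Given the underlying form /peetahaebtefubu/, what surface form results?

peedahaepatevubu

Rule 1 (regressive voicing assimilation): /b/ precedes the voiceless obstruent /t/, so it devoices to [p] by assimilation. /peetahaebtefubu/ → peetahaeptefubu.
Rule 2 (intervocalic voicing): /t/ is a voiceless obstruent between vowels /e/ and /a/, so it voices to [d]. /f/ is a voiceless obstruent between vowels /e/ and /u/, so it voices to [v]. /peetahaeptefubu/ → peedahaeptevubu.
Rule 3 (stop-cluster a-epenthesis): /p/ and /t/ form a stop–stop cluster, so [a] is inserted between them. /peedahaeptevubu/ → peedahaepatevubu.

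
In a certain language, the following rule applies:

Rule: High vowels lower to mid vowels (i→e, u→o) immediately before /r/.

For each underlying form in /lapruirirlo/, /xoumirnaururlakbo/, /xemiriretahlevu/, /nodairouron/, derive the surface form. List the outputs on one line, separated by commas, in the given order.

lapruererlo, xoumernaororlakbo, xemereretahlevu, nodaerooron

/lapruirirlo/: /i/ is a high vowel immediately before /r/, so it lowers to [e]. /i/ is a high vowel immediately before /r/, so it lowers to [e]. → [lapruererlo].
/xoumirnaururlakbo/: /i/ is a high vowel immediately before /r/, so it lowers to [e]. /u/ is a high vowel immediately before /r/, so it lowers to [o]. /u/ is a high vowel immediately before /r/, so it lowers to [o]. → [xoumernaororlakbo].
/xemiriretahlevu/: /i/ is a high vowel immediately before /r/, so it lowers to [e]. /i/ is a high vowel immediately before /r/, so it lowers to [e]. → [xemereretahlevu].
/nodairouron/: /i/ is a high vowel immediately before /r/, so it lowers to [e]. /u/ is a high vowel immediately before /r/, so it lowers to [o]. → [nodaerooron].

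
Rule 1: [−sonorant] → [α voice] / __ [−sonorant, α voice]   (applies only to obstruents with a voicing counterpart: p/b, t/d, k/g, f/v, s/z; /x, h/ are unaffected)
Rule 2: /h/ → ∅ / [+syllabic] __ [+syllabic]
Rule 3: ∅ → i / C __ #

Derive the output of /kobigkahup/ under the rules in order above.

Rule 1 (regressive voicing assimilation): /g/ precedes the voiceless obstruent /k/, so it devoices to [k] by assimilation. /kobigkahup/ → kobikkahup.
Rule 2 (intervocalic h-deletion): /h/ occurs between vowels /a/ and /u/, so it deletes. /kobikkahup/ → kobikkaup.
Rule 3 (final i-epenthesis): the form ends in the consonant /p/, so [i] is inserted word-finally. /kobikkaup/ → kobikkaupi.

kobikkaupi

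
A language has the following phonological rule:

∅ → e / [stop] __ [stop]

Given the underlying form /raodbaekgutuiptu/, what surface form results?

raodebaekegutuipetu

/d/ and /b/ form a stop–stop cluster, so [e] is inserted between them.
/k/ and /g/ form a stop–stop cluster, so [e] is inserted between them.
/p/ and /t/ form a stop–stop cluster, so [e] is inserted between them.
Surface form: [raodebaekegutuipetu].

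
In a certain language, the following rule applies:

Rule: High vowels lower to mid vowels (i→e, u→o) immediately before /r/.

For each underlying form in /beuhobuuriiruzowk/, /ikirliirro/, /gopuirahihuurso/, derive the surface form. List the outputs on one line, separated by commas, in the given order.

/beuhobuuriiruzowk/: /u/ is a high vowel immediately before /r/, so it lowers to [o]. /i/ is a high vowel immediately before /r/, so it lowers to [e]. → [beuhobuorieruzowk].
/ikirliirro/: /i/ is a high vowel immediately before /r/, so it lowers to [e]. /i/ is a high vowel immediately before /r/, so it lowers to [e]. → [ikerlierro].
/gopuirahihuurso/: /i/ is a high vowel immediately before /r/, so it lowers to [e]. /u/ is a high vowel immediately before /r/, so it lowers to [o]. → [gopuerahihuorso].

beuhobuorieruzowk, ikerlierro, gopuerahihuorso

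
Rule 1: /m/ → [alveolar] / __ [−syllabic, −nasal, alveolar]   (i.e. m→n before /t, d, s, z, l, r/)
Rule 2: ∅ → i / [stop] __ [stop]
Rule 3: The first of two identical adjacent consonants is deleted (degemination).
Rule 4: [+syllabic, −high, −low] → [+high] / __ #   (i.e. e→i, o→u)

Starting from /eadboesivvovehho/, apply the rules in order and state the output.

eadiboesivovehu

Rule 1 (nasal place assimilation): no segment meets the environment; /eadboesivvovehho/ is unchanged.
Rule 2 (stop-cluster i-epenthesis): /d/ and /b/ form a stop–stop cluster, so [i] is inserted between them. /eadboesivvovehho/ → eadiboesivvovehho.
Rule 3 (degemination): /vv/ is a geminate; the first /v/ deletes. /hh/ is a geminate; the first /h/ deletes. /eadiboesivvovehho/ → eadiboesivoveho.
Rule 4 (final vowel raising): /o/ is a mid vowel in word-final position, so it raises to [u]. /eadiboesivoveho/ → eadiboesivovehu.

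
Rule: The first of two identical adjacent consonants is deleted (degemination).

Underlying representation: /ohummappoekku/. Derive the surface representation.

ohumapoeku

/mm/ is a geminate; the first /m/ deletes.
/pp/ is a geminate; the first /p/ deletes.
/kk/ is a geminate; the first /k/ deletes.
The other instances of /h/, /m/, /p/, /k/ do not occur in the required environment and remain unchanged.
Surface form: [ohumapoeku].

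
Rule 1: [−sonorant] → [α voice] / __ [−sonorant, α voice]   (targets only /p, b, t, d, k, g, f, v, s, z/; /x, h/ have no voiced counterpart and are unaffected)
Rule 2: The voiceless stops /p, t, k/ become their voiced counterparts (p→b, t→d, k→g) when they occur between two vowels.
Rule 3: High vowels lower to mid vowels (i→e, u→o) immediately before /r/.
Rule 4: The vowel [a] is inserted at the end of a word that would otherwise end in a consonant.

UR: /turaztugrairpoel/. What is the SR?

Rule 1 (regressive voicing assimilation): /z/ precedes the voiceless obstruent /t/, so it devoices to [s] by assimilation. /turaztugrairpoel/ → turastugrairpoel.
Rule 2 (intervocalic voicing): no segment meets the environment; /turastugrairpoel/ is unchanged.
Rule 3 (pre-rhotic lowering): /u/ is a high vowel immediately before /r/, so it lowers to [o]. /i/ is a high vowel immediately before /r/, so it lowers to [e]. /turastugrairpoel/ → torastugraerpoel.
Rule 4 (final a-epenthesis): the form ends in the consonant /l/, so [a] is inserted word-finally. /torastugraerpoel/ → torastugraerpoela.

torastugraerpoela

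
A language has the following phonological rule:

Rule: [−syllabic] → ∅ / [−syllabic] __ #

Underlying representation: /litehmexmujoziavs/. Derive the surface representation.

litehmexmujoziav

/s/ is the second consonant of a word-final cluster /vs/, so it deletes.
Surface form: [litehmexmujoziav].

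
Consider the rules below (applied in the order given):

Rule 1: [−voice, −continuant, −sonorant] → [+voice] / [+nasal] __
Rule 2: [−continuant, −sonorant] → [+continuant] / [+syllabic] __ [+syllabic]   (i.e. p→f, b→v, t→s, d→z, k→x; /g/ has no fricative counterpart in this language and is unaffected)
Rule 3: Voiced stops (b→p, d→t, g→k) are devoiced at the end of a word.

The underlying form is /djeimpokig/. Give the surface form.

Rule 1 (post-nasal voicing): /p/ is a voiceless stop immediately after the nasal /m/, so it voices to [b]. /djeimpokig/ → djeimbokig.
Rule 2 (intervocalic spirantization): /k/ is a stop between vowels /o/ and /i/, so it spirantizes to the fricative [x]. /djeimbokig/ → djeimboxig.
Rule 3 (final devoicing): /g/ is a voiced stop in word-final position, so it devoices to [k]. /djeimboxig/ → djeimboxik.

djeimboxik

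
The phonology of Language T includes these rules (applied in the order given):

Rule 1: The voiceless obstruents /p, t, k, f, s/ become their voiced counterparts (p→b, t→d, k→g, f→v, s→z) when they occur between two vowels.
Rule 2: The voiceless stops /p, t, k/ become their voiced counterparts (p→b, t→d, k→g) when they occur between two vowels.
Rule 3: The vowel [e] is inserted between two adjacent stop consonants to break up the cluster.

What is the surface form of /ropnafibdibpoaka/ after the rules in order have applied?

ropnavibedibepoaga

Rule 1 (intervocalic voicing): /f/ is a voiceless obstruent between vowels /a/ and /i/, so it voices to [v]. /k/ is a voiceless obstruent between vowels /a/ and /a/, so it voices to [g]. /ropnafibdibpoaka/ → ropnavibdibpoaga.
Rule 2 (intervocalic voicing): no segment meets the environment; /ropnavibdibpoaga/ is unchanged.
Rule 3 (stop-cluster e-epenthesis): /b/ and /d/ form a stop–stop cluster, so [e] is inserted between them. /b/ and /p/ form a stop–stop cluster, so [e] is inserted between them. /ropnavibdibpoaga/ → ropnavibedibepoaga.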